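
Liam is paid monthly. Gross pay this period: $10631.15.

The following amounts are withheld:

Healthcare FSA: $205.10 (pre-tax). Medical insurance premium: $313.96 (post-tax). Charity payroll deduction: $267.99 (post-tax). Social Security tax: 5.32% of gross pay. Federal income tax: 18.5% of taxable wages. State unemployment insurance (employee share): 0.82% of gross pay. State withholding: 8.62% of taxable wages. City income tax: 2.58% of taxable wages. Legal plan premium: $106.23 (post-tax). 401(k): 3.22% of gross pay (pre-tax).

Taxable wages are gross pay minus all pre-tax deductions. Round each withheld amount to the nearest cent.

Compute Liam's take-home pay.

$5747.92

Healthcare FSA: $205.10
401(k): $10631.15 × 0.0322 = $342.32
Pre-tax total = $205.10 + $342.32 = $547.42
Taxable wages = $10631.15 − $547.42 = $10083.73
Federal income tax: $10083.73 × 0.185 = $1865.49
State withholding: $10083.73 × 0.0862 = $869.22
City income tax: $10083.73 × 0.0258 = $260.16
State unemployment insurance (employee share): $10631.15 × 0.0082 = $87.18
Social Security tax: $10631.15 × 0.0532 = $565.58
Legal plan premium: $106.23
Charity payroll deduction: $267.99
Medical insurance premium: $313.96
Total deductions = $205.10 + $342.32 + $1865.49 + $869.22 + $260.16 + $87.18 + $565.58 + $106.23 + $267.99 + $313.96 = $4883.23
Net pay = $10631.15 − $4883.23 = $5747.92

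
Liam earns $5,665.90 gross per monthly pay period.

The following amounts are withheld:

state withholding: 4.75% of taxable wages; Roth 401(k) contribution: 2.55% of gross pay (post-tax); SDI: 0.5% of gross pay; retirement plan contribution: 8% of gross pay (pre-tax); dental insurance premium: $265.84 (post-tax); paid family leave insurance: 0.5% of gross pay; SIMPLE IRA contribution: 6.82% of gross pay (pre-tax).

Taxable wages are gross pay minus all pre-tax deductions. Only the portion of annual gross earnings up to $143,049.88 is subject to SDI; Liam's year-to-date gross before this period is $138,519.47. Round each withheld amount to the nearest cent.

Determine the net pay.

$4,135.67

Retirement plan contribution: $5,665.90 × 0.08 = $453.27
SIMPLE IRA contribution: $5,665.90 × 0.0682 = $386.41
Pre-tax total = $453.27 + $386.41 = $839.68
Taxable wages = $5,665.90 − $839.68 = $4,826.22
State withholding: $4,826.22 × 0.0475 = $229.25
SDI: only $143,049.88 − $138,519.47 = $4,530.41 of this check is subject → $4,530.41 × 0.005 = $22.65
Paid family leave insurance: $5,665.90 × 0.005 = $28.33
Dental insurance premium: $265.84
Roth 401(k) contribution: $5,665.90 × 0.0255 = $144.48
Total deductions = $453.27 + $386.41 + $229.25 + $22.65 + $28.33 + $265.84 + $144.48 = $1,530.23
Net pay = $5,665.90 − $1,530.23 = $4,135.67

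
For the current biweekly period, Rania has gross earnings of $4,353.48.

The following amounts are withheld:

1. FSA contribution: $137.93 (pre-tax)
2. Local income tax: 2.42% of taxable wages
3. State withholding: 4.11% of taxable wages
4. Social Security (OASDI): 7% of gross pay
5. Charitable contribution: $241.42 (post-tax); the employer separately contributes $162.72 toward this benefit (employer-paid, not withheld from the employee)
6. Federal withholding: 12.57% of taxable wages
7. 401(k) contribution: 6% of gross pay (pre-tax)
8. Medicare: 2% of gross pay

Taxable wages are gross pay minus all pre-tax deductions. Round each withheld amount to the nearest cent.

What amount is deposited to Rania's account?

401(k) contribution: $4,353.48 × 0.06 = $261.21
FSA contribution: $137.93
Pre-tax total = $261.21 + $137.93 = $399.14
Taxable wages = $4,353.48 − $399.14 = $3,954.34
Federal withholding: $3,954.34 × 0.1257 = $497.06
Local income tax: $3,954.34 × 0.0242 = $95.70
State withholding: $3,954.34 × 0.0411 = $162.52
Medicare: $4,353.48 × 0.02 = $87.07
Social Security (OASDI): $4,353.48 × 0.07 = $304.74
Charitable contribution: $241.42
(Employer's $162.72 toward charitable contribution is not withheld from the employee.)
Total deductions = $261.21 + $137.93 + $497.06 + $95.70 + $162.52 + $87.07 + $304.74 + $241.42 = $1,787.65
Net pay = $4,353.48 − $1,787.65 = $2,565.83

$2,565.83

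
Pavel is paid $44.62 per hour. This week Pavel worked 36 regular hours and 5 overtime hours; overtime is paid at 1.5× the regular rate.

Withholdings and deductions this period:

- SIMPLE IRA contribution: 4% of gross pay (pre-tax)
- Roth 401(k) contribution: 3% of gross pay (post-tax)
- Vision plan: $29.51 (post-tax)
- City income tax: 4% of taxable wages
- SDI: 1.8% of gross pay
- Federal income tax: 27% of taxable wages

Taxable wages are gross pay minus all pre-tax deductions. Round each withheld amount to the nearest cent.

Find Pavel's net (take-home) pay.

Regular pay: 36 × $44.62 = $1,606.32
Overtime pay: 5 × $44.62 × 1.5 = $334.65
Gross pay = $1,606.32 + $334.65 = $1,940.97
SIMPLE IRA contribution: $1,940.97 × 0.04 = $77.64
Taxable wages = $1,940.97 − $77.64 = $1,863.33
City income tax: $1,863.33 × 0.04 = $74.53
Federal income tax: $1,863.33 × 0.27 = $503.10
SDI: $1,940.97 × 0.018 = $34.94
Roth 401(k) contribution: $1,940.97 × 0.03 = $58.23
Vision plan: $29.51
Total deductions = $77.64 + $74.53 + $503.10 + $34.94 + $58.23 + $29.51 = $777.95
Net pay = $1,940.97 − $777.95 = $1,163.02

$1,163.02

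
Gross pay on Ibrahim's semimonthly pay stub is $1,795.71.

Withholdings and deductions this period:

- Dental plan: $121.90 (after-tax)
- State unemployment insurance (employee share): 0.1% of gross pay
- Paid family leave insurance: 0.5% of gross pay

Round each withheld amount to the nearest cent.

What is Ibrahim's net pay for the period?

$1,663.03

Paid family leave insurance: $1,795.71 × 0.005 = $8.98
State unemployment insurance (employee share): $1,795.71 × 0.001 = $1.80
Dental plan: $121.90
Total deductions = $8.98 + $1.80 + $121.90 = $132.68
Net pay = $1,795.71 − $132.68 = $1,663.03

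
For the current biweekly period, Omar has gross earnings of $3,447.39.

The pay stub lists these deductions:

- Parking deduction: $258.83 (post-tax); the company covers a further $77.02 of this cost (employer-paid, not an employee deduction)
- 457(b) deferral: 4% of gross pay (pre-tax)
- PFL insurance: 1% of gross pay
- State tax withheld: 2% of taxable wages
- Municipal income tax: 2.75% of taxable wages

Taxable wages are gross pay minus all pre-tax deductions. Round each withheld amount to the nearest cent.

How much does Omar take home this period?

457(b) deferral: $3,447.39 × 0.04 = $137.90
Taxable wages = $3,447.39 − $137.90 = $3,309.49
Municipal income tax: $3,309.49 × 0.0275 = $91.01
State tax withheld: $3,309.49 × 0.02 = $66.19
PFL insurance: $3,447.39 × 0.01 = $34.47
Parking deduction: $258.83
(Employer's $77.02 toward parking deduction is not withheld from the employee.)
Total deductions = $137.90 + $91.01 + $66.19 + $34.47 + $258.83 = $588.40
Net pay = $3,447.39 − $588.40 = $2,858.99

$2,858.99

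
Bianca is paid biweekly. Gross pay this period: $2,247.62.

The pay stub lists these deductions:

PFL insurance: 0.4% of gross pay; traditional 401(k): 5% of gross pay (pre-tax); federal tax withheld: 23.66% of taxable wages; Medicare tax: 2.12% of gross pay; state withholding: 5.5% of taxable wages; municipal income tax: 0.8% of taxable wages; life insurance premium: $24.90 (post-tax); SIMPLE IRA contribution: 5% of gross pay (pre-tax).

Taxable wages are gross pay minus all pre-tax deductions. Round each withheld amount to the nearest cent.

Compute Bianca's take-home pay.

$1,335.27

Traditional 401(k): $2,247.62 × 0.05 = $112.38
SIMPLE IRA contribution: $2,247.62 × 0.05 = $112.38
Pre-tax total = $112.38 + $112.38 = $224.76
Taxable wages = $2,247.62 − $224.76 = $2,022.86
Municipal income tax: $2,022.86 × 0.008 = $16.18
State withholding: $2,022.86 × 0.055 = $111.26
Federal tax withheld: $2,022.86 × 0.2366 = $478.61
PFL insurance: $2,247.62 × 0.004 = $8.99
Medicare tax: $2,247.62 × 0.0212 = $47.65
Life insurance premium: $24.90
Total deductions = $112.38 + $112.38 + $16.18 + $111.26 + $478.61 + $8.99 + $47.65 + $24.90 = $912.35
Net pay = $2,247.62 − $912.35 = $1,335.27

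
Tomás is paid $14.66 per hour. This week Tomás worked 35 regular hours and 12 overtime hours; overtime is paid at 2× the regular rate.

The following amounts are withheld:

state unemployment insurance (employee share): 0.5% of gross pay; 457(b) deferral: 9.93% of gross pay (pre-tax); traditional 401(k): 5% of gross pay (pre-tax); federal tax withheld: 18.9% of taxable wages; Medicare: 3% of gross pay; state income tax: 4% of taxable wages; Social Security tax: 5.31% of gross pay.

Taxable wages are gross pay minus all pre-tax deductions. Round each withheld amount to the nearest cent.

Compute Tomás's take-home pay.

$491.10

Regular pay: 35 × $14.66 = $513.10
Overtime pay: 12 × $14.66 × 2 = $351.84
Gross pay = $513.10 + $351.84 = $864.94
457(b) deferral: $864.94 × 0.0993 = $85.89
Traditional 401(k): $864.94 × 0.05 = $43.25
Pre-tax total = $85.89 + $43.25 = $129.14
Taxable wages = $864.94 − $129.14 = $735.80
State income tax: $735.80 × 0.04 = $29.43
Federal tax withheld: $735.80 × 0.189 = $139.07
Medicare: $864.94 × 0.03 = $25.95
State unemployment insurance (employee share): $864.94 × 0.005 = $4.32
Social Security tax: $864.94 × 0.0531 = $45.93
Total deductions = $85.89 + $43.25 + $29.43 + $139.07 + $25.95 + $4.32 + $45.93 = $373.84
Net pay = $864.94 − $373.84 = $491.10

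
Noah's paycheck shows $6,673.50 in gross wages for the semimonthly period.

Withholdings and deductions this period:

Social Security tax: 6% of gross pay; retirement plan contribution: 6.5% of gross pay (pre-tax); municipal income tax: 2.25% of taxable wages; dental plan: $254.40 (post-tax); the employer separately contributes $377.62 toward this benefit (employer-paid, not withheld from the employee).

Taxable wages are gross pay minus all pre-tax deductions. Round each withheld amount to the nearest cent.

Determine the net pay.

Retirement plan contribution: $6,673.50 × 0.065 = $433.78
Taxable wages = $6,673.50 − $433.78 = $6,239.72
Municipal income tax: $6,239.72 × 0.0225 = $140.39
Social Security tax: $6,673.50 × 0.06 = $400.41
Dental plan: $254.40
(Employer's $377.62 toward dental plan is not withheld from the employee.)
Total deductions = $433.78 + $140.39 + $400.41 + $254.40 = $1,228.98
Net pay = $6,673.50 − $1,228.98 = $5,444.52

$5,444.52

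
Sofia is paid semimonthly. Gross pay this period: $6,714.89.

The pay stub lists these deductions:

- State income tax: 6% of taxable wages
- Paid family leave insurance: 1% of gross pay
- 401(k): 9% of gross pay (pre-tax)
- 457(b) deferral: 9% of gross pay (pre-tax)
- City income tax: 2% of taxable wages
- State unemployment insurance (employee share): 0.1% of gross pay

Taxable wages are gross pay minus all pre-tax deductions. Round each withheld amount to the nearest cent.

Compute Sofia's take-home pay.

$4,991.86

457(b) deferral: $6,714.89 × 0.09 = $604.34
401(k): $6,714.89 × 0.09 = $604.34
Pre-tax total = $604.34 + $604.34 = $1,208.68
Taxable wages = $6,714.89 − $1,208.68 = $5,506.21
City income tax: $5,506.21 × 0.02 = $110.12
State income tax: $5,506.21 × 0.06 = $330.37
State unemployment insurance (employee share): $6,714.89 × 0.001 = $6.71
Paid family leave insurance: $6,714.89 × 0.01 = $67.15
Total deductions = $604.34 + $604.34 + $110.12 + $330.37 + $6.71 + $67.15 = $1,723.03
Net pay = $6,714.89 − $1,723.03 = $4,991.86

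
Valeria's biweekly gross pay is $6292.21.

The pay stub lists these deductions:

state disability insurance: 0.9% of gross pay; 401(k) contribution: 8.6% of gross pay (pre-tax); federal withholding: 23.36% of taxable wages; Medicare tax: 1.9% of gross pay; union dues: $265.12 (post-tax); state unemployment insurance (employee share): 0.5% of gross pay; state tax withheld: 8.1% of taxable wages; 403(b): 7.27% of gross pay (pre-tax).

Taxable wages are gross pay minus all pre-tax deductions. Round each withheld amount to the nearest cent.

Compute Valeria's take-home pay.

403(b): $6292.21 × 0.0727 = $457.44
401(k) contribution: $6292.21 × 0.086 = $541.13
Pre-tax total = $457.44 + $541.13 = $998.57
Taxable wages = $6292.21 − $998.57 = $5293.64
Federal withholding: $5293.64 × 0.2336 = $1236.59
State tax withheld: $5293.64 × 0.081 = $428.78
State disability insurance: $6292.21 × 0.009 = $56.63
State unemployment insurance (employee share): $6292.21 × 0.005 = $31.46
Medicare tax: $6292.21 × 0.019 = $119.55
Union dues: $265.12
Total deductions = $457.44 + $541.13 + $1236.59 + $428.78 + $56.63 + $31.46 + $119.55 + $265.12 = $3136.70
Net pay = $6292.21 − $3136.70 = $3155.51

$3155.51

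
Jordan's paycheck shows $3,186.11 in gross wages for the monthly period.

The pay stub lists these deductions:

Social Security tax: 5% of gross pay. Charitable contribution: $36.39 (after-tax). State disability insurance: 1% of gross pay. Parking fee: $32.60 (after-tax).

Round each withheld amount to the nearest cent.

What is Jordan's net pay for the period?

$2,925.95

State disability insurance: $3,186.11 × 0.01 = $31.86
Social Security tax: $3,186.11 × 0.05 = $159.31
Parking fee: $32.60
Charitable contribution: $36.39
Total deductions = $31.86 + $159.31 + $32.60 + $36.39 = $260.16
Net pay = $3,186.11 − $260.16 = $2,925.95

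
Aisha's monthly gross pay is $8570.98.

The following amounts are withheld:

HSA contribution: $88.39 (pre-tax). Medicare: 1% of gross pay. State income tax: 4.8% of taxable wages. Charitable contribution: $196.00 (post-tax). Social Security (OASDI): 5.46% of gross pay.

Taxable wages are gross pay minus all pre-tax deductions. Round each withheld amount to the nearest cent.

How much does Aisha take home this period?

$7325.74

HSA contribution: $88.39
Taxable wages = $8570.98 − $88.39 = $8482.59
State income tax: $8482.59 × 0.048 = $407.16
Medicare: $8570.98 × 0.01 = $85.71
Social Security (OASDI): $8570.98 × 0.0546 = $467.98
Charitable contribution: $196.00
Total deductions = $88.39 + $407.16 + $85.71 + $467.98 + $196.00 = $1245.24
Net pay = $8570.98 − $1245.24 = $7325.74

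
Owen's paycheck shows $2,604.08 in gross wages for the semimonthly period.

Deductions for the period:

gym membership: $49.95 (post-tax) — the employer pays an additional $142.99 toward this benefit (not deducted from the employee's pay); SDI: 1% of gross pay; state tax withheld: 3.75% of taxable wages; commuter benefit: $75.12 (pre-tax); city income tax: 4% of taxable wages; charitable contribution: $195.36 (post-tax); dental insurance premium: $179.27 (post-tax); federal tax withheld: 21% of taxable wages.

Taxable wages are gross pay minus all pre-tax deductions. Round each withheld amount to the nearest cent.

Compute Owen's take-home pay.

$1,351.26

Commuter benefit: $75.12
Taxable wages = $2,604.08 − $75.12 = $2,528.96
City income tax: $2,528.96 × 0.04 = $101.16
State tax withheld: $2,528.96 × 0.0375 = $94.84
Federal tax withheld: $2,528.96 × 0.21 = $531.08
SDI: $2,604.08 × 0.01 = $26.04
Gym membership: $49.95
Charitable contribution: $195.36
Dental insurance premium: $179.27
(Employer's $142.99 toward gym membership is not withheld from the employee.)
Total deductions = $75.12 + $101.16 + $94.84 + $531.08 + $26.04 + $49.95 + $195.36 + $179.27 = $1,252.82
Net pay = $2,604.08 − $1,252.82 = $1,351.26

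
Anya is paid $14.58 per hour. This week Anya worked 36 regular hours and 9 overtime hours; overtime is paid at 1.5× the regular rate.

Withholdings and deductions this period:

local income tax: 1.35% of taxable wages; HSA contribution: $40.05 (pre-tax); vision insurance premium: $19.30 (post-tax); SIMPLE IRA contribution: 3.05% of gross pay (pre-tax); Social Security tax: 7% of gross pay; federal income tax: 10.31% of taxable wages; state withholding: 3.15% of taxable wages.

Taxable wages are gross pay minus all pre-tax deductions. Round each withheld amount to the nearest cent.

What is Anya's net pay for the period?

$492.13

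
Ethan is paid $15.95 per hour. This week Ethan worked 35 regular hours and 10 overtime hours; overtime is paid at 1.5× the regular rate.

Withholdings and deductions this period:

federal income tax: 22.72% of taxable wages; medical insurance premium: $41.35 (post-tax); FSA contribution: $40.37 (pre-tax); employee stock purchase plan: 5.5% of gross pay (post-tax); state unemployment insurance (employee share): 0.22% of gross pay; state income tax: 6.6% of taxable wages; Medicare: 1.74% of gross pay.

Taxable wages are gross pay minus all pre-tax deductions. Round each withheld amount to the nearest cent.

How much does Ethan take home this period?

$434.30

Regular pay: 35 × $15.95 = $558.25
Overtime pay: 10 × $15.95 × 1.5 = $239.25
Gross pay = $558.25 + $239.25 = $797.50
FSA contribution: $40.37
Taxable wages = $797.50 − $40.37 = $757.13
Federal income tax: $757.13 × 0.2272 = $172.02
State income tax: $757.13 × 0.066 = $49.97
State unemployment insurance (employee share): $797.50 × 0.0022 = $1.75
Medicare: $797.50 × 0.0174 = $13.88
Employee stock purchase plan: $797.50 × 0.055 = $43.86
Medical insurance premium: $41.35
Total deductions = $40.37 + $172.02 + $49.97 + $1.75 + $13.88 + $43.86 + $41.35 = $363.20
Net pay = $797.50 − $363.20 = $434.30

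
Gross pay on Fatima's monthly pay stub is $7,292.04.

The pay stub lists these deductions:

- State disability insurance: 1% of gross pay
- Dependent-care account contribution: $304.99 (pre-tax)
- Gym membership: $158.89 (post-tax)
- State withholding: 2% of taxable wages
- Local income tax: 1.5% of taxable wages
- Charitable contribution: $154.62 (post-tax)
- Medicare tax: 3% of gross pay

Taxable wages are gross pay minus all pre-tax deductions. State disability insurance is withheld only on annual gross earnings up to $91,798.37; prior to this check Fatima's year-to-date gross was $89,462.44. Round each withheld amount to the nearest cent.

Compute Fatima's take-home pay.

$6,186.87

Dependent-care account contribution: $304.99
Taxable wages = $7,292.04 − $304.99 = $6,987.05
State withholding: $6,987.05 × 0.02 = $139.74
Local income tax: $6,987.05 × 0.015 = $104.81
State disability insurance: only $91,798.37 − $89,462.44 = $2,335.93 of this check is subject → $2,335.93 × 0.01 = $23.36
Medicare tax: $7,292.04 × 0.03 = $218.76
Charitable contribution: $154.62
Gym membership: $158.89
Total deductions = $304.99 + $139.74 + $104.81 + $23.36 + $218.76 + $154.62 + $158.89 = $1,105.17
Net pay = $7,292.04 − $1,105.17 = $6,186.87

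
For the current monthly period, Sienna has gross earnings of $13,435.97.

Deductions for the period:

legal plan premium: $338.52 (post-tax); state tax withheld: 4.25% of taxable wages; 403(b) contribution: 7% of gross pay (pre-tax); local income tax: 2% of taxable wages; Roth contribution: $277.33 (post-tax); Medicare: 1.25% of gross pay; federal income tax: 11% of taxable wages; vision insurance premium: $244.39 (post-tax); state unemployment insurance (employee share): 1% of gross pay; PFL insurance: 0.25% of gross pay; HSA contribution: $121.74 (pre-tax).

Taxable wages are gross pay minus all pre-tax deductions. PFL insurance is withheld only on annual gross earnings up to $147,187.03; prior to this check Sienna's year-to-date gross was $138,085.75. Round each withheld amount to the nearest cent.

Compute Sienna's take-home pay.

403(b) contribution: $13,435.97 × 0.07 = $940.52
HSA contribution: $121.74
Pre-tax total = $940.52 + $121.74 = $1,062.26
Taxable wages = $13,435.97 − $1,062.26 = $12,373.71
Federal income tax: $12,373.71 × 0.11 = $1,361.11
Local income tax: $12,373.71 × 0.02 = $247.47
State tax withheld: $12,373.71 × 0.0425 = $525.88
PFL insurance: only $147,187.03 − $138,085.75 = $9,101.28 of this check is subject → $9,101.28 × 0.0025 = $22.75
State unemployment insurance (employee share): $13,435.97 × 0.01 = $134.36
Medicare: $13,435.97 × 0.0125 = $167.95
Legal plan premium: $338.52
Vision insurance premium: $244.39
Roth contribution: $277.33
Total deductions = $940.52 + $121.74 + $1,361.11 + $247.47 + $525.88 + $22.75 + $134.36 + $167.95 + $338.52 + $244.39 + $277.33 = $4,382.02
Net pay = $13,435.97 − $4,382.02 = $9,053.95

$9,053.95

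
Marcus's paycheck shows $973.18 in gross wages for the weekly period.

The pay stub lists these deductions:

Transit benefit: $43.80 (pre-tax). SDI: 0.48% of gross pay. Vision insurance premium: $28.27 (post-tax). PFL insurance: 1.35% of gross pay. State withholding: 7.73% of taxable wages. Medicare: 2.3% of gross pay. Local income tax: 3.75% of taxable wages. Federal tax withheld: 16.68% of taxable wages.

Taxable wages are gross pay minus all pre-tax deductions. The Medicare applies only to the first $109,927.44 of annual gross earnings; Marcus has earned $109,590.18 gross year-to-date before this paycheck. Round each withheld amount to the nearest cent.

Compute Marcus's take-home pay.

$613.83

Transit benefit: $43.80
Taxable wages = $973.18 − $43.80 = $929.38
State withholding: $929.38 × 0.0773 = $71.84
Local income tax: $929.38 × 0.0375 = $34.85
Federal tax withheld: $929.38 × 0.1668 = $155.02
Medicare: only $109,927.44 − $109,590.18 = $337.26 of this check is subject → $337.26 × 0.023 = $7.76
SDI: $973.18 × 0.0048 = $4.67
PFL insurance: $973.18 × 0.0135 = $13.14
Vision insurance premium: $28.27
Total deductions = $43.80 + $71.84 + $34.85 + $155.02 + $7.76 + $4.67 + $13.14 + $28.27 = $359.35
Net pay = $973.18 − $359.35 = $613.83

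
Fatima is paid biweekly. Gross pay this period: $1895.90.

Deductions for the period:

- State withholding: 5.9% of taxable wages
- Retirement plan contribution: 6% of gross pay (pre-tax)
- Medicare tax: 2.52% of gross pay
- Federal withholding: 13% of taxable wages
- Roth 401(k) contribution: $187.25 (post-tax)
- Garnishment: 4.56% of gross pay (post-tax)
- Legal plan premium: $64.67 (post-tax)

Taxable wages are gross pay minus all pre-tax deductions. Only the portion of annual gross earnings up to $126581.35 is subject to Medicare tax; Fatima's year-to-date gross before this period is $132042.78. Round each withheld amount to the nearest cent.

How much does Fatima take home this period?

$1106.95

Retirement plan contribution: $1895.90 × 0.06 = $113.75
Taxable wages = $1895.90 − $113.75 = $1782.15
State withholding: $1782.15 × 0.059 = $105.15
Federal withholding: $1782.15 × 0.13 = $231.68
Medicare tax: annual cap $126581.35 already reached (YTD $132042.78), so $0.00
Garnishment: $1895.90 × 0.0456 = $86.45
Roth 401(k) contribution: $187.25
Legal plan premium: $64.67
Total deductions = $113.75 + $105.15 + $231.68 + $0.00 + $86.45 + $187.25 + $64.67 = $788.95
Net pay = $1895.90 − $788.95 = $1106.95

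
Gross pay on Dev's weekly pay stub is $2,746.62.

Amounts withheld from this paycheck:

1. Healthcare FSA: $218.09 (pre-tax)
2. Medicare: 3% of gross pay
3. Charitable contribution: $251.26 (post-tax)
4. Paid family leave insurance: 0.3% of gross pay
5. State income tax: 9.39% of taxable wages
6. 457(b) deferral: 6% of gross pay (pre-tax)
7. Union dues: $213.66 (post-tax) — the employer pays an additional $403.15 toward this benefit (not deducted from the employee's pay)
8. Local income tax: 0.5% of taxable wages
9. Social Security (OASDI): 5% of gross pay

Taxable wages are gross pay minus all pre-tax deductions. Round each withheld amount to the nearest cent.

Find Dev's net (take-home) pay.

457(b) deferral: $2,746.62 × 0.06 = $164.80
Healthcare FSA: $218.09
Pre-tax total = $164.80 + $218.09 = $382.89
Taxable wages = $2,746.62 − $382.89 = $2,363.73
Local income tax: $2,363.73 × 0.005 = $11.82
State income tax: $2,363.73 × 0.0939 = $221.95
Paid family leave insurance: $2,746.62 × 0.003 = $8.24
Social Security (OASDI): $2,746.62 × 0.05 = $137.33
Medicare: $2,746.62 × 0.03 = $82.40
Union dues: $213.66
Charitable contribution: $251.26
(Employer's $403.15 toward union dues is not withheld from the employee.)
Total deductions = $164.80 + $218.09 + $11.82 + $221.95 + $8.24 + $137.33 + $82.40 + $213.66 + $251.26 = $1,309.55
Net pay = $2,746.62 − $1,309.55 = $1,437.07

$1,437.07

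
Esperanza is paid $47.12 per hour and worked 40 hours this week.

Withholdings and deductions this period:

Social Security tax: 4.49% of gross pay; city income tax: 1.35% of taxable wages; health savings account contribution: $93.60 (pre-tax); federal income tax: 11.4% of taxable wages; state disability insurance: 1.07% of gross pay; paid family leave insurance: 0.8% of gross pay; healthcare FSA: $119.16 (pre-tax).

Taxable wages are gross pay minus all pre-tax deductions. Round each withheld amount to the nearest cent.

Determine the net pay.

$1,338.98

Gross pay: 40 × $47.12 = $1,884.80
Healthcare FSA: $119.16
Health savings account contribution: $93.60
Pre-tax total = $119.16 + $93.60 = $212.76
Taxable wages = $1,884.80 − $212.76 = $1,672.04
City income tax: $1,672.04 × 0.0135 = $22.57
Federal income tax: $1,672.04 × 0.114 = $190.61
State disability insurance: $1,884.80 × 0.0107 = $20.17
Social Security tax: $1,884.80 × 0.0449 = $84.63
Paid family leave insurance: $1,884.80 × 0.008 = $15.08
Total deductions = $119.16 + $93.60 + $22.57 + $190.61 + $20.17 + $84.63 + $15.08 = $545.82
Net pay = $1,884.80 − $545.82 = $1,338.98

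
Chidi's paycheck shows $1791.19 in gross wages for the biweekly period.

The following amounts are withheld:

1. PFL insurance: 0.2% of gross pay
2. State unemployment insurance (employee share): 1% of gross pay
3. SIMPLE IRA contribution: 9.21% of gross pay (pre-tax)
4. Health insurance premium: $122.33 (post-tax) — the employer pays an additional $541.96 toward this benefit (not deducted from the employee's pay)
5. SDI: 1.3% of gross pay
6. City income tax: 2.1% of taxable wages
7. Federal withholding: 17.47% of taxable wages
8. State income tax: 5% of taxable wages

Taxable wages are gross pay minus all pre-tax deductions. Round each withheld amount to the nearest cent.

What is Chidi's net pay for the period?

$1059.55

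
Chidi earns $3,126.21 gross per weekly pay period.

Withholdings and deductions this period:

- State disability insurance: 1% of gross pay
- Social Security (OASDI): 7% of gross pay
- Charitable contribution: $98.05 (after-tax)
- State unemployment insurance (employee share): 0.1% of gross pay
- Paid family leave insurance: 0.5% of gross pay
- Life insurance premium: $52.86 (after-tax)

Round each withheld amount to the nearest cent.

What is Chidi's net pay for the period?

Paid family leave insurance: $3,126.21 × 0.005 = $15.63
State unemployment insurance (employee share): $3,126.21 × 0.001 = $3.13
State disability insurance: $3,126.21 × 0.01 = $31.26
Social Security (OASDI): $3,126.21 × 0.07 = $218.83
Life insurance premium: $52.86
Charitable contribution: $98.05
Total deductions = $15.63 + $3.13 + $31.26 + $218.83 + $52.86 + $98.05 = $419.76
Net pay = $3,126.21 − $419.76 = $2,706.45

$2,706.45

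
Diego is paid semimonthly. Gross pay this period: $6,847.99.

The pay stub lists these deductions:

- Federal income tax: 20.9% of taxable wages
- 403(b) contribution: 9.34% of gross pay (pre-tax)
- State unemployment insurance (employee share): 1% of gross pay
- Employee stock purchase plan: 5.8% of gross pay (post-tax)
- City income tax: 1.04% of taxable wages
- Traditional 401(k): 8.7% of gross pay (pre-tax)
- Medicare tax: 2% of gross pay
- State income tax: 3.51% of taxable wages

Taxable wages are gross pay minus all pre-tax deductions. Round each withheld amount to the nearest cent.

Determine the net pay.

403(b) contribution: $6,847.99 × 0.0934 = $639.60
Traditional 401(k): $6,847.99 × 0.087 = $595.78
Pre-tax total = $639.60 + $595.78 = $1,235.38
Taxable wages = $6,847.99 − $1,235.38 = $5,612.61
City income tax: $5,612.61 × 0.0104 = $58.37
Federal income tax: $5,612.61 × 0.209 = $1,173.04
State income tax: $5,612.61 × 0.0351 = $197.00
State unemployment insurance (employee share): $6,847.99 × 0.01 = $68.48
Medicare tax: $6,847.99 × 0.02 = $136.96
Employee stock purchase plan: $6,847.99 × 0.058 = $397.18
Total deductions = $639.60 + $595.78 + $58.37 + $1,173.04 + $197.00 + $68.48 + $136.96 + $397.18 = $3,266.41
Net pay = $6,847.99 − $3,266.41 = $3,581.58

$3,581.58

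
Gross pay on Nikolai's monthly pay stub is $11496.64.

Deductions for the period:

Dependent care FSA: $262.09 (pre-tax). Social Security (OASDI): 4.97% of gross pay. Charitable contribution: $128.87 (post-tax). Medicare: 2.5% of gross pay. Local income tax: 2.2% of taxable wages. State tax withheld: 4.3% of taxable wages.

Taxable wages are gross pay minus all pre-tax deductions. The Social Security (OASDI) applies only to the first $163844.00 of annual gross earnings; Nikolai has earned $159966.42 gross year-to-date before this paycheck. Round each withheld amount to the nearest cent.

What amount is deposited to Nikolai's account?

$9895.29

Dependent care FSA: $262.09
Taxable wages = $11496.64 − $262.09 = $11234.55
State tax withheld: $11234.55 × 0.043 = $483.09
Local income tax: $11234.55 × 0.022 = $247.16
Social Security (OASDI): only $163844.00 − $159966.42 = $3877.58 of this check is subject → $3877.58 × 0.0497 = $192.72
Medicare: $11496.64 × 0.025 = $287.42
Charitable contribution: $128.87
Total deductions = $262.09 + $483.09 + $247.16 + $192.72 + $287.42 + $128.87 = $1601.35
Net pay = $11496.64 − $1601.35 = $9895.29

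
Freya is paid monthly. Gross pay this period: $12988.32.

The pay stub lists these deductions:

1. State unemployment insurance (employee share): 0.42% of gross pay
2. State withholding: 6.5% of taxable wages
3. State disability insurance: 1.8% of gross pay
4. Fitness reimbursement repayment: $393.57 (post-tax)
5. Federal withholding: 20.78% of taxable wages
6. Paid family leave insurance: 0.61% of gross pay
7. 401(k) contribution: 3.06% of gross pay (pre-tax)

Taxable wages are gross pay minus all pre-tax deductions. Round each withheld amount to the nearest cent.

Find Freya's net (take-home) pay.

$8394.95

401(k) contribution: $12988.32 × 0.0306 = $397.44
Taxable wages = $12988.32 − $397.44 = $12590.88
State withholding: $12590.88 × 0.065 = $818.41
Federal withholding: $12590.88 × 0.2078 = $2616.38
State unemployment insurance (employee share): $12988.32 × 0.0042 = $54.55
Paid family leave insurance: $12988.32 × 0.0061 = $79.23
State disability insurance: $12988.32 × 0.018 = $233.79
Fitness reimbursement repayment: $393.57
Total deductions = $397.44 + $818.41 + $2616.38 + $54.55 + $79.23 + $233.79 + $393.57 = $4593.37
Net pay = $12988.32 − $4593.37 = $8394.95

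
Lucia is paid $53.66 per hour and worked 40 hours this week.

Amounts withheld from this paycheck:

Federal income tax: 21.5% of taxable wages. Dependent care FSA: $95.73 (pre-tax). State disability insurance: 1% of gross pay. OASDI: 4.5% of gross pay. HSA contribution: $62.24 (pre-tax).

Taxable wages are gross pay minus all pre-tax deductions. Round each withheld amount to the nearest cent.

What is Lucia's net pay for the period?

Gross pay: 40 × $53.66 = $2146.40
Dependent care FSA: $95.73
HSA contribution: $62.24
Pre-tax total = $95.73 + $62.24 = $157.97
Taxable wages = $2146.40 − $157.97 = $1988.43
Federal income tax: $1988.43 × 0.215 = $427.51
State disability insurance: $2146.40 × 0.01 = $21.46
OASDI: $2146.40 × 0.045 = $96.59
Total deductions = $95.73 + $62.24 + $427.51 + $21.46 + $96.59 = $703.53
Net pay = $2146.40 − $703.53 = $1442.87

$1442.87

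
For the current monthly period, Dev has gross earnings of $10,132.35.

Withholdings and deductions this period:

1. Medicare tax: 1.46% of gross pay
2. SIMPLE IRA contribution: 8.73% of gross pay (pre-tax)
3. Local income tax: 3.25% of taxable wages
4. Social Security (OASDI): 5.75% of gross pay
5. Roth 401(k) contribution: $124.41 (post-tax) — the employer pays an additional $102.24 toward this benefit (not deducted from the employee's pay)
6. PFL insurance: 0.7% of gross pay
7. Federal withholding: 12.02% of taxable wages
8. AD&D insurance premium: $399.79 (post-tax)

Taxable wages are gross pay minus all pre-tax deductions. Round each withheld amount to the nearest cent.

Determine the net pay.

SIMPLE IRA contribution: $10,132.35 × 0.0873 = $884.55
Taxable wages = $10,132.35 − $884.55 = $9,247.80
Local income tax: $9,247.80 × 0.0325 = $300.55
Federal withholding: $9,247.80 × 0.1202 = $1,111.59
Social Security (OASDI): $10,132.35 × 0.0575 = $582.61
Medicare tax: $10,132.35 × 0.0146 = $147.93
PFL insurance: $10,132.35 × 0.007 = $70.93
Roth 401(k) contribution: $124.41
AD&D insurance premium: $399.79
(Employer's $102.24 toward Roth 401(k) contribution is not withheld from the employee.)
Total deductions = $884.55 + $300.55 + $1,111.59 + $582.61 + $147.93 + $70.93 + $124.41 + $399.79 = $3,622.36
Net pay = $10,132.35 − $3,622.36 = $6,509.99

$6,509.99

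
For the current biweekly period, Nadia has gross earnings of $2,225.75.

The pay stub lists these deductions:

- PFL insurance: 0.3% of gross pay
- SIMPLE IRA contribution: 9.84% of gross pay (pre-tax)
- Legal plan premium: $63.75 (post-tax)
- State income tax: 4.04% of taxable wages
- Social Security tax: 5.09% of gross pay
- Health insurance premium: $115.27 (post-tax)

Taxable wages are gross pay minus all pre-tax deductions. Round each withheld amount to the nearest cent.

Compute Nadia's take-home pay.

SIMPLE IRA contribution: $2,225.75 × 0.0984 = $219.01
Taxable wages = $2,225.75 − $219.01 = $2,006.74
State income tax: $2,006.74 × 0.0404 = $81.07
PFL insurance: $2,225.75 × 0.003 = $6.68
Social Security tax: $2,225.75 × 0.0509 = $113.29
Legal plan premium: $63.75
Health insurance premium: $115.27
Total deductions = $219.01 + $81.07 + $6.68 + $113.29 + $63.75 + $115.27 = $599.07
Net pay = $2,225.75 − $599.07 = $1,626.68

$1,626.68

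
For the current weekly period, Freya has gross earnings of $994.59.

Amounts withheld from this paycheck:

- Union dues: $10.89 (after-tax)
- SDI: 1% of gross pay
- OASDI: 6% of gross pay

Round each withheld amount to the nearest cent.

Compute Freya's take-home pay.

SDI: $994.59 × 0.01 = $9.95
OASDI: $994.59 × 0.06 = $59.68
Union dues: $10.89
Total deductions = $9.95 + $59.68 + $10.89 = $80.52
Net pay = $994.59 − $80.52 = $914.07

$914.07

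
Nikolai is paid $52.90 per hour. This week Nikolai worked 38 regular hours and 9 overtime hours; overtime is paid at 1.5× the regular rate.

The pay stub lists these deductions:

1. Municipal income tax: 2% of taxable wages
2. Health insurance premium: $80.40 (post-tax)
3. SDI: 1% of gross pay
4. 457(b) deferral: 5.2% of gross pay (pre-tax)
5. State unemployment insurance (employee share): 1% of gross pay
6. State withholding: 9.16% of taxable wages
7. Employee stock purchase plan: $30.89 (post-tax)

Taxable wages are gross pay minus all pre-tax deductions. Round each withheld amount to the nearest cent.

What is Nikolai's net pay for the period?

Regular pay: 38 × $52.90 = $2010.20
Overtime pay: 9 × $52.90 × 1.5 = $714.15
Gross pay = $2010.20 + $714.15 = $2724.35
457(b) deferral: $2724.35 × 0.052 = $141.67
Taxable wages = $2724.35 − $141.67 = $2582.68
Municipal income tax: $2582.68 × 0.02 = $51.65
State withholding: $2582.68 × 0.0916 = $236.57
State unemployment insurance (employee share): $2724.35 × 0.01 = $27.24
SDI: $2724.35 × 0.01 = $27.24
Employee stock purchase plan: $30.89
Health insurance premium: $80.40
Total deductions = $141.67 + $51.65 + $236.57 + $27.24 + $27.24 + $30.89 + $80.40 = $595.66
Net pay = $2724.35 − $595.66 = $2128.69

$2128.69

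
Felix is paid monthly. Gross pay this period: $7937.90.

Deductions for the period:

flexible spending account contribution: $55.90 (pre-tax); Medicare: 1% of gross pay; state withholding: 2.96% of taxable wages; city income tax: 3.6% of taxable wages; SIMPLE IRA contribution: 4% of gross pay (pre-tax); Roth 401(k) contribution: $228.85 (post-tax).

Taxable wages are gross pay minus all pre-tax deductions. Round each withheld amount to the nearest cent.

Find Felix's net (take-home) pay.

$6760.02

Flexible spending account contribution: $55.90
SIMPLE IRA contribution: $7937.90 × 0.04 = $317.52
Pre-tax total = $55.90 + $317.52 = $373.42
Taxable wages = $7937.90 − $373.42 = $7564.48
City income tax: $7564.48 × 0.036 = $272.32
State withholding: $7564.48 × 0.0296 = $223.91
Medicare: $7937.90 × 0.01 = $79.38
Roth 401(k) contribution: $228.85
Total deductions = $55.90 + $317.52 + $272.32 + $223.91 + $79.38 + $228.85 = $1177.88
Net pay = $7937.90 − $1177.88 = $6760.02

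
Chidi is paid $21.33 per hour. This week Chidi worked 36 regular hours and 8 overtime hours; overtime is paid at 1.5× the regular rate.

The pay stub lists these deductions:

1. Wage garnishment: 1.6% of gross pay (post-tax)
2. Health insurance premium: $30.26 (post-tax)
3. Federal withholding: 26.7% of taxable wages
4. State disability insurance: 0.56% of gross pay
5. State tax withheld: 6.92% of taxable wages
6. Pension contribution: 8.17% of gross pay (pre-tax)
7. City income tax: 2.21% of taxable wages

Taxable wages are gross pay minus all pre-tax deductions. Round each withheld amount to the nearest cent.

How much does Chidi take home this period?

$550.95

Regular pay: 36 × $21.33 = $767.88
Overtime pay: 8 × $21.33 × 1.5 = $255.96
Gross pay = $767.88 + $255.96 = $1,023.84
Pension contribution: $1,023.84 × 0.0817 = $83.65
Taxable wages = $1,023.84 − $83.65 = $940.19
State tax withheld: $940.19 × 0.0692 = $65.06
Federal withholding: $940.19 × 0.267 = $251.03
City income tax: $940.19 × 0.0221 = $20.78
State disability insurance: $1,023.84 × 0.0056 = $5.73
Health insurance premium: $30.26
Wage garnishment: $1,023.84 × 0.016 = $16.38
Total deductions = $83.65 + $65.06 + $251.03 + $20.78 + $5.73 + $30.26 + $16.38 = $472.89
Net pay = $1,023.84 − $472.89 = $550.95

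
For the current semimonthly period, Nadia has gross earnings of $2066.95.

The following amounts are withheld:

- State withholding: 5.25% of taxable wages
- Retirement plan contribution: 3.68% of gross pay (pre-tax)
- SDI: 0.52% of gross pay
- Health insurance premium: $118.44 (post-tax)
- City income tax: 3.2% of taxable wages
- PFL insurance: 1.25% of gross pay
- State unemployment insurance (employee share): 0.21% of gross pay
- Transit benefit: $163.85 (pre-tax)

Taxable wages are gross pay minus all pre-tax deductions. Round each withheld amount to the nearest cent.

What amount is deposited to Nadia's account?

Retirement plan contribution: $2066.95 × 0.0368 = $76.06
Transit benefit: $163.85
Pre-tax total = $76.06 + $163.85 = $239.91
Taxable wages = $2066.95 − $239.91 = $1827.04
City income tax: $1827.04 × 0.032 = $58.47
State withholding: $1827.04 × 0.0525 = $95.92
State unemployment insurance (employee share): $2066.95 × 0.0021 = $4.34
PFL insurance: $2066.95 × 0.0125 = $25.84
SDI: $2066.95 × 0.0052 = $10.75
Health insurance premium: $118.44
Total deductions = $76.06 + $163.85 + $58.47 + $95.92 + $4.34 + $25.84 + $10.75 + $118.44 = $553.67
Net pay = $2066.95 − $553.67 = $1513.28

$1513.28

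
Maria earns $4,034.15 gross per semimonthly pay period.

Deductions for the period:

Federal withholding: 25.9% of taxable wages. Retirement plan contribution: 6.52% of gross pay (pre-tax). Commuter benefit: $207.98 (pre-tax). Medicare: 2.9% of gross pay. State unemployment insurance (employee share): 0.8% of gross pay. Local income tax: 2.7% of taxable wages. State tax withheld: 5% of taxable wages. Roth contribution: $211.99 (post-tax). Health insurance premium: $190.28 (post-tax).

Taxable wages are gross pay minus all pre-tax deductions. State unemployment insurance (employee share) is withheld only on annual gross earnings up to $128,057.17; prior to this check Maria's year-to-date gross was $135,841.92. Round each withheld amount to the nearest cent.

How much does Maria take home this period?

Commuter benefit: $207.98
Retirement plan contribution: $4,034.15 × 0.0652 = $263.03
Pre-tax total = $207.98 + $263.03 = $471.01
Taxable wages = $4,034.15 − $471.01 = $3,563.14
State tax withheld: $3,563.14 × 0.05 = $178.16
Federal withholding: $3,563.14 × 0.259 = $922.85
Local income tax: $3,563.14 × 0.027 = $96.20
State unemployment insurance (employee share): annual cap $128,057.17 already reached (YTD $135,841.92), so $0.00
Medicare: $4,034.15 × 0.029 = $116.99
Roth contribution: $211.99
Health insurance premium: $190.28
Total deductions = $207.98 + $263.03 + $178.16 + $922.85 + $96.20 + $0.00 + $116.99 + $211.99 + $190.28 = $2,187.48
Net pay = $4,034.15 − $2,187.48 = $1,846.67

$1,846.67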